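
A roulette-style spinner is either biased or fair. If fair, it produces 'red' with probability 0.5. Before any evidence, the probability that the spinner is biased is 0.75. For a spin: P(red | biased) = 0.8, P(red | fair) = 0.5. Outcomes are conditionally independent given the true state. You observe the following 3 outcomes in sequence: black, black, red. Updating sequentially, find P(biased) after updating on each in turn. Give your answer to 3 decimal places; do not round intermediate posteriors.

0.434

After 'black': P(biased) = 0.2·0.7500 / (0.2·0.7500 + 0.5·0.2500) ≈ 0.5455
After 'black': P(biased) = 0.2·0.5455 / (0.2·0.5455 + 0.5·0.4545) ≈ 0.3243
After 'red': P(biased) = 0.8·0.3243 / (0.8·0.3243 + 0.5·0.6757) ≈ 0.4344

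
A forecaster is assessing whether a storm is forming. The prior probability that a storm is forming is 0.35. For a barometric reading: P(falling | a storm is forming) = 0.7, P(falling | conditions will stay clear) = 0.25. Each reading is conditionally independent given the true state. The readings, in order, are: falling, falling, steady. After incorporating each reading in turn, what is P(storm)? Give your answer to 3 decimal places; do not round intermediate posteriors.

0.628

Apply Bayes' rule sequentially, carrying P(storm) forward.
After 'falling': P(storm) = 0.7·0.3500 / (0.7·0.3500 + 0.25·0.6500) ≈ 0.6012
After 'falling': P(storm) = 0.7·0.6012 / (0.7·0.6012 + 0.25·0.3988) ≈ 0.8085
After 'steady': P(storm) = 0.3·0.8085 / (0.3·0.8085 + 0.75·0.1915) ≈ 0.6281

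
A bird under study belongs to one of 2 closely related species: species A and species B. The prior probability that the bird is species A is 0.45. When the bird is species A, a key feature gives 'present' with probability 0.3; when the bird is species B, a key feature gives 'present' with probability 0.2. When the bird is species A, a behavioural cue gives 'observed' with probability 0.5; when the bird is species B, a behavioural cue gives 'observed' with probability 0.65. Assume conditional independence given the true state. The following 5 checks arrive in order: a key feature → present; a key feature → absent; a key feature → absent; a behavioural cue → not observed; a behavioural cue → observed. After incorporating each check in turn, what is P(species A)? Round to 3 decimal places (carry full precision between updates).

Each posterior becomes the prior for the next update.
After a key feature='present': P(species A) = 0.3·0.4500 / (0.3·0.4500 + 0.2·0.5500) ≈ 0.5510
After a key feature='absent': P(species A) = 0.7·0.5510 / (0.7·0.5510 + 0.8·0.4490) ≈ 0.5178
After a key feature='absent': P(species A) = 0.7·0.5178 / (0.7·0.5178 + 0.8·0.4822) ≈ 0.4844
After a behavioural cue='not observed': P(species A) = 0.5·0.4844 / (0.5·0.4844 + 0.35·0.5156) ≈ 0.5731
After a behavioural cue='observed': P(species A) = 0.5·0.5731 / (0.5·0.5731 + 0.65·0.4269) ≈ 0.5080

0.508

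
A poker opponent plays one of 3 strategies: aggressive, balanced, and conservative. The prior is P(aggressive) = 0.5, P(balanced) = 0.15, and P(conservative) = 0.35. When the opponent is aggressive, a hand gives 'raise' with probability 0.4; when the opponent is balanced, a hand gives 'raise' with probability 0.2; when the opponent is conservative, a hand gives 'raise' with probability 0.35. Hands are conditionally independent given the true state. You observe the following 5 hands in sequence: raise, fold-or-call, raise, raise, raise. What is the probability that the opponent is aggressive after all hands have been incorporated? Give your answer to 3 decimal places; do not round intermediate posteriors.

After 'raise': normaliser = 0.4·0.5000 + 0.2·0.1500 + 0.35·0.3500; P(aggressive) ≈ 0.5674, P(balanced) ≈ 0.0851, P(conservative) ≈ 0.3475
After 'fold-or-call': normaliser = 0.6·0.5674 + 0.8·0.0851 + 0.65·0.3475; P(aggressive) ≈ 0.5366, P(balanced) ≈ 0.1073, P(conservative) ≈ 0.3561
After 'raise': normaliser = 0.4·0.5366 + 0.2·0.1073 + 0.35·0.3561; P(aggressive) ≈ 0.5950, P(balanced) ≈ 0.0595, P(conservative) ≈ 0.3455
After 'raise': normaliser = 0.4·0.5950 + 0.2·0.0595 + 0.35·0.3455; P(aggressive) ≈ 0.6418, P(balanced) ≈ 0.0321, P(conservative) ≈ 0.3261
After 'raise': normaliser = 0.4·0.6418 + 0.2·0.0321 + 0.35·0.3261; P(aggressive) ≈ 0.6805, P(balanced) ≈ 0.0170, P(conservative) ≈ 0.3025

0.680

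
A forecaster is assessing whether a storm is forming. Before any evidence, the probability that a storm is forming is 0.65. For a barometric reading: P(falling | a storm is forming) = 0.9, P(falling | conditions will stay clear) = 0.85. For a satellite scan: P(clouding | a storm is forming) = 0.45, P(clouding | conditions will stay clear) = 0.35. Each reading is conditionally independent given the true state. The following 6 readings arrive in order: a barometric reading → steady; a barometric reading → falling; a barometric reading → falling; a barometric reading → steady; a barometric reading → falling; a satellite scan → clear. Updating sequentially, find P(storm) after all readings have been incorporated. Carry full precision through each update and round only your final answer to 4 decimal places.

After a barometric reading='steady': P(storm) = 0.1·0.6500 / (0.1·0.6500 + 0.15·0.3500) ≈ 0.5532
After a barometric reading='falling': P(storm) = 0.9·0.5532 / (0.9·0.5532 + 0.85·0.4468) ≈ 0.5673
After a barometric reading='falling': P(storm) = 0.9·0.5673 / (0.9·0.5673 + 0.85·0.4327) ≈ 0.5812
After a barometric reading='steady': P(storm) = 0.1·0.5812 / (0.1·0.5812 + 0.15·0.4188) ≈ 0.4806
After a barometric reading='falling': P(storm) = 0.9·0.4806 / (0.9·0.4806 + 0.85·0.5194) ≈ 0.4949
After a satellite scan='clear': P(storm) = 0.55·0.4949 / (0.55·0.4949 + 0.65·0.5051) ≈ 0.4533

0.4533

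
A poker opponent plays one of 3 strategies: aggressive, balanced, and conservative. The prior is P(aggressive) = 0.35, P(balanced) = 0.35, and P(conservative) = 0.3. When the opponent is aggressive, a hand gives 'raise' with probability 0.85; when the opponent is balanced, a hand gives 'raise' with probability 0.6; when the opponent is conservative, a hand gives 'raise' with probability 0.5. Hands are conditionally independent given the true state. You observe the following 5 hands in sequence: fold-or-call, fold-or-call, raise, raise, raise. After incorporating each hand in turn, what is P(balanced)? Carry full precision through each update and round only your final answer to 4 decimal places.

0.4598

After 'fold-or-call': normaliser = 0.15·0.3500 + 0.4·0.3500 + 0.5·0.3000; P(aggressive) ≈ 0.1533, P(balanced) ≈ 0.4088, P(conservative) ≈ 0.4380
After 'fold-or-call': normaliser = 0.15·0.1533 + 0.4·0.4088 + 0.5·0.4380; P(aggressive) ≈ 0.0567, P(balanced) ≈ 0.4032, P(conservative) ≈ 0.5401
After 'raise': normaliser = 0.85·0.0567 + 0.6·0.4032 + 0.5·0.5401; P(aggressive) ≈ 0.0860, P(balanced) ≈ 0.4319, P(conservative) ≈ 0.4820
After 'raise': normaliser = 0.85·0.0860 + 0.6·0.4319 + 0.5·0.4820; P(aggressive) ≈ 0.1276, P(balanced) ≈ 0.4520, P(conservative) ≈ 0.4204
After 'raise': normaliser = 0.85·0.1276 + 0.6·0.4520 + 0.5·0.4204; P(aggressive) ≈ 0.1838, P(balanced) ≈ 0.4598, P(conservative) ≈ 0.3564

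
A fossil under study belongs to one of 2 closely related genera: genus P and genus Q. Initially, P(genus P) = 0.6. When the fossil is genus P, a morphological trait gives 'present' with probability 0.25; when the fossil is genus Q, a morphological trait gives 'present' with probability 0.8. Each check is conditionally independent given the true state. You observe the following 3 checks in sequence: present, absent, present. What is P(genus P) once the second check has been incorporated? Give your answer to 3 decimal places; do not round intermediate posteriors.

0.637

After 'present': P(genus P) = 0.25·0.6000 / (0.25·0.6000 + 0.8·0.4000) ≈ 0.3191
After 'absent': P(genus P) = 0.75·0.3191 / (0.75·0.3191 + 0.2·0.6809) ≈ 0.6374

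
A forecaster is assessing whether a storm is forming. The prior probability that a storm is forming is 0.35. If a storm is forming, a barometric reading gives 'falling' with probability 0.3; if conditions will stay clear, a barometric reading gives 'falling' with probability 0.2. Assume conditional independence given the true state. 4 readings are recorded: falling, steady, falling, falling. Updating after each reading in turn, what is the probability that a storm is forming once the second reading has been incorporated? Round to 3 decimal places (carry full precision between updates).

After 'falling': P(storm) = 0.3·0.3500 / (0.3·0.3500 + 0.2·0.6500) ≈ 0.4468
After 'steady': P(storm) = 0.7·0.4468 / (0.7·0.4468 + 0.8·0.5532) ≈ 0.4141

0.414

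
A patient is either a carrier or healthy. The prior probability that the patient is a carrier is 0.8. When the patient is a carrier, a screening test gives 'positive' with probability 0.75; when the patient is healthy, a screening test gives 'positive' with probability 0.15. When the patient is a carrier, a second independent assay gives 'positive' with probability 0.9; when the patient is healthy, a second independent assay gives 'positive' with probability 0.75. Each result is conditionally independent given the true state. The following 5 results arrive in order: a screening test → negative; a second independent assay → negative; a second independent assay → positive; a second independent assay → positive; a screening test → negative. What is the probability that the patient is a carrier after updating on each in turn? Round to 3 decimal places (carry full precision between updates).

0.166

Each posterior becomes the prior for the next update.
After a screening test='negative': P(carrier) = 0.25·0.8000 / (0.25·0.8000 + 0.85·0.2000) ≈ 0.5405
After a second independent assay='negative': P(carrier) = 0.1·0.5405 / (0.1·0.5405 + 0.25·0.4595) ≈ 0.3200
After a second independent assay='positive': P(carrier) = 0.9·0.3200 / (0.9·0.3200 + 0.75·0.6800) ≈ 0.3609
After a second independent assay='positive': P(carrier) = 0.9·0.3609 / (0.9·0.3609 + 0.75·0.6391) ≈ 0.4039
After a screening test='negative': P(carrier) = 0.25·0.4039 / (0.25·0.4039 + 0.85·0.5961) ≈ 0.1662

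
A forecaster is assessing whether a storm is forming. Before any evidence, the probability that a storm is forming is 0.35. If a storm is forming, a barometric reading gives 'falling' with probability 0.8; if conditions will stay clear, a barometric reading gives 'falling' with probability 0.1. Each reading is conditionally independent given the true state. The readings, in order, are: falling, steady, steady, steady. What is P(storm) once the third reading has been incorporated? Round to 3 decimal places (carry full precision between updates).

After 'falling': P(storm) = 0.8·0.3500 / (0.8·0.3500 + 0.1·0.6500) ≈ 0.8116
After 'steady': P(storm) = 0.2·0.8116 / (0.2·0.8116 + 0.9·0.1884) ≈ 0.4891
After 'steady': P(storm) = 0.2·0.4891 / (0.2·0.4891 + 0.9·0.5109) ≈ 0.1754

0.175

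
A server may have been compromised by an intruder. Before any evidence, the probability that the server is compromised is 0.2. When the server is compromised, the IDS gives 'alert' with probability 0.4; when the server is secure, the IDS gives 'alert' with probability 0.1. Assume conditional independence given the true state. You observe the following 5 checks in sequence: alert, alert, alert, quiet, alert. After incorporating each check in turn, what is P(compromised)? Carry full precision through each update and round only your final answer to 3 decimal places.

0.977

After 'alert': P(compromised) = 0.4·0.2000 / (0.4·0.2000 + 0.1·0.8000) ≈ 0.5000
After 'alert': P(compromised) = 0.4·0.5000 / (0.4·0.5000 + 0.1·0.5000) ≈ 0.8000
After 'alert': P(compromised) = 0.4·0.8000 / (0.4·0.8000 + 0.1·0.2000) ≈ 0.9412
After 'quiet': P(compromised) = 0.6·0.9412 / (0.6·0.9412 + 0.9·0.0588) ≈ 0.9143
After 'alert': P(compromised) = 0.4·0.9143 / (0.4·0.9143 + 0.1·0.0857) ≈ 0.9771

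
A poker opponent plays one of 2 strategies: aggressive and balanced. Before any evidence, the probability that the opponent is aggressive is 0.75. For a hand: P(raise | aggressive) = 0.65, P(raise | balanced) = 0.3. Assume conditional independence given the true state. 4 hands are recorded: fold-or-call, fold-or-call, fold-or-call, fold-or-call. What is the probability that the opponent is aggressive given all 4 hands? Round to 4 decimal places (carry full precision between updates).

Apply Bayes' rule sequentially, carrying P(aggressive) forward.
After 'fold-or-call': P(aggressive) = 0.35·0.7500 / (0.35·0.7500 + 0.7·0.2500) ≈ 0.6000
After 'fold-or-call': P(aggressive) = 0.35·0.6000 / (0.35·0.6000 + 0.7·0.4000) ≈ 0.4286
After 'fold-or-call': P(aggressive) = 0.35·0.4286 / (0.35·0.4286 + 0.7·0.5714) ≈ 0.2727
After 'fold-or-call': P(aggressive) = 0.35·0.2727 / (0.35·0.2727 + 0.7·0.7273) ≈ 0.1579

0.1579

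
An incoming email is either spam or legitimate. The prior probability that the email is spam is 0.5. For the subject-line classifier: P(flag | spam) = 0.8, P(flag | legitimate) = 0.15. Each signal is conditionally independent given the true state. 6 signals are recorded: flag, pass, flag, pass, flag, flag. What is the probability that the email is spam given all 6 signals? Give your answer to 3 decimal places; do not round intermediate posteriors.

Each posterior becomes the prior for the next update.
After 'flag': P(spam) = 0.8·0.5000 / (0.8·0.5000 + 0.15·0.5000) ≈ 0.8421
After 'pass': P(spam) = 0.2·0.8421 / (0.2·0.8421 + 0.85·0.1579) ≈ 0.5565
After 'flag': P(spam) = 0.8·0.5565 / (0.8·0.5565 + 0.15·0.4435) ≈ 0.8700
After 'pass': P(spam) = 0.2·0.8700 / (0.2·0.8700 + 0.85·0.1300) ≈ 0.6116
After 'flag': P(spam) = 0.8·0.6116 / (0.8·0.6116 + 0.15·0.3884) ≈ 0.8936
After 'flag': P(spam) = 0.8·0.8936 / (0.8·0.8936 + 0.15·0.1064) ≈ 0.9782

0.978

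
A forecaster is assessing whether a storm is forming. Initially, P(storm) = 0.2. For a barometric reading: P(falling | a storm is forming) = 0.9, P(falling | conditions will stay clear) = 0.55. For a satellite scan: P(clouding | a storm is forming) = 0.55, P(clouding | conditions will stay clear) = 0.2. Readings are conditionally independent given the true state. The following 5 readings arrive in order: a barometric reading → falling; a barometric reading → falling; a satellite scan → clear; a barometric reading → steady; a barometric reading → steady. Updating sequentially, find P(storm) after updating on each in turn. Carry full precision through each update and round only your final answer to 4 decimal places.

After a barometric reading='falling': P(storm) = 0.9·0.2000 / (0.9·0.2000 + 0.55·0.8000) ≈ 0.2903
After a barometric reading='falling': P(storm) = 0.9·0.2903 / (0.9·0.2903 + 0.55·0.7097) ≈ 0.4010
After a satellite scan='clear': P(storm) = 0.45·0.4010 / (0.45·0.4010 + 0.8·0.5990) ≈ 0.2735
After a barometric reading='steady': P(storm) = 0.1·0.2735 / (0.1·0.2735 + 0.45·0.7265) ≈ 0.0772
After a barometric reading='steady': P(storm) = 0.1·0.0772 / (0.1·0.0772 + 0.45·0.9228) ≈ 0.0183

0.0183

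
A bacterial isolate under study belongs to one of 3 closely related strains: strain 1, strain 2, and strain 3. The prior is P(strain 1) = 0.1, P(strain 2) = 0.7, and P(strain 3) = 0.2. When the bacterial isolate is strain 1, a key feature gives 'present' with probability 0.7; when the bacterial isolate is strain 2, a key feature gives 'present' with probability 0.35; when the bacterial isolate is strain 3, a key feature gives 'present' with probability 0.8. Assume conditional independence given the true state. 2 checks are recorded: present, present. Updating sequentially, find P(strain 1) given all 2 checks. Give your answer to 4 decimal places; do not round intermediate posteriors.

Each posterior becomes the prior for the next update.
After 'present': normaliser = 0.7·0.1000 + 0.35·0.7000 + 0.8·0.2000; P(strain 1) ≈ 0.1474, P(strain 2) ≈ 0.5158, P(strain 3) ≈ 0.3368
After 'present': normaliser = 0.7·0.1474 + 0.35·0.5158 + 0.8·0.3368; P(strain 1) ≈ 0.1865, P(strain 2) ≈ 0.3264, P(strain 3) ≈ 0.4872

0.1865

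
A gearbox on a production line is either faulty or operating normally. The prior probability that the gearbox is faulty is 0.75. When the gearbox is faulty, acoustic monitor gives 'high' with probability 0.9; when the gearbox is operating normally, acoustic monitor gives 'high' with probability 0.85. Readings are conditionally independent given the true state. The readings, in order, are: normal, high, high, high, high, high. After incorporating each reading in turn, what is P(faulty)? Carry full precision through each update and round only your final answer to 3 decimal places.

0.727

Apply Bayes' rule sequentially, carrying P(faulty) forward.
After 'normal': P(faulty) = 0.1·0.7500 / (0.1·0.7500 + 0.15·0.2500) ≈ 0.6667
After 'high': P(faulty) = 0.9·0.6667 / (0.9·0.6667 + 0.85·0.3333) ≈ 0.6792
After 'high': P(faulty) = 0.9·0.6792 / (0.9·0.6792 + 0.85·0.3208) ≈ 0.6916
After 'high': P(faulty) = 0.9·0.6916 / (0.9·0.6916 + 0.85·0.3084) ≈ 0.7036
After 'high': P(faulty) = 0.9·0.7036 / (0.9·0.7036 + 0.85·0.2964) ≈ 0.7154
After 'high': P(faulty) = 0.9·0.7154 / (0.9·0.7154 + 0.85·0.2846) ≈ 0.7269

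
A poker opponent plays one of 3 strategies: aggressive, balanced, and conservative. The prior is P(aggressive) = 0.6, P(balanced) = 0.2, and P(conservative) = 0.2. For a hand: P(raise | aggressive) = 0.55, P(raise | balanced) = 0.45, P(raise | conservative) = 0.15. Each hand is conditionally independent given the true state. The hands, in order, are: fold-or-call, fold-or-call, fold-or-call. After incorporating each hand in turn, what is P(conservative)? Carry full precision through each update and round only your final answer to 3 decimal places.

0.583

After 'fold-or-call': normaliser = 0.45·0.6000 + 0.55·0.2000 + 0.85·0.2000; P(aggressive) ≈ 0.4909, P(balanced) ≈ 0.2000, P(conservative) ≈ 0.3091
After 'fold-or-call': normaliser = 0.45·0.4909 + 0.55·0.2000 + 0.85·0.3091; P(aggressive) ≈ 0.3721, P(balanced) ≈ 0.1853, P(conservative) ≈ 0.4426
After 'fold-or-call': normaliser = 0.45·0.3721 + 0.55·0.1853 + 0.85·0.4426; P(aggressive) ≈ 0.2594, P(balanced) ≈ 0.1579, P(conservative) ≈ 0.5827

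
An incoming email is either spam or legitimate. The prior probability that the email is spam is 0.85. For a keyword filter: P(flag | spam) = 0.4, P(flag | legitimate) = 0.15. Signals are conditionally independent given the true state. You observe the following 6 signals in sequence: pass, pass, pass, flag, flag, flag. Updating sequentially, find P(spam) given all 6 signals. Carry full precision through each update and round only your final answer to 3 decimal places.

0.974

After 'pass': P(spam) = 0.6·0.8500 / (0.6·0.8500 + 0.85·0.1500) ≈ 0.8000
After 'pass': P(spam) = 0.6·0.8000 / (0.6·0.8000 + 0.85·0.2000) ≈ 0.7385
After 'pass': P(spam) = 0.6·0.7385 / (0.6·0.7385 + 0.85·0.2615) ≈ 0.6659
After 'flag': P(spam) = 0.4·0.6659 / (0.4·0.6659 + 0.15·0.3341) ≈ 0.8416
After 'flag': P(spam) = 0.4·0.8416 / (0.4·0.8416 + 0.15·0.1584) ≈ 0.9341
After 'flag': P(spam) = 0.4·0.9341 / (0.4·0.9341 + 0.15·0.0659) ≈ 0.9742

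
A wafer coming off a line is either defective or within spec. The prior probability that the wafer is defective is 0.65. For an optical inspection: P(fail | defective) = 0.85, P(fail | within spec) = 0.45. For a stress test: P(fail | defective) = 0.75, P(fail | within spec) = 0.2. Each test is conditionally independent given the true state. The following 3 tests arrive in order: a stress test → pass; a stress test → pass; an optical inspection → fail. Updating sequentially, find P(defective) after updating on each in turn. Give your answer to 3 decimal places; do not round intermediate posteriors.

Each posterior becomes the prior for the next update.
After a stress test='pass': P(defective) = 0.25·0.6500 / (0.25·0.6500 + 0.8·0.3500) ≈ 0.3672
After a stress test='pass': P(defective) = 0.25·0.3672 / (0.25·0.3672 + 0.8·0.6328) ≈ 0.1535
After an optical inspection='fail': P(defective) = 0.85·0.1535 / (0.85·0.1535 + 0.45·0.8465) ≈ 0.2552

0.255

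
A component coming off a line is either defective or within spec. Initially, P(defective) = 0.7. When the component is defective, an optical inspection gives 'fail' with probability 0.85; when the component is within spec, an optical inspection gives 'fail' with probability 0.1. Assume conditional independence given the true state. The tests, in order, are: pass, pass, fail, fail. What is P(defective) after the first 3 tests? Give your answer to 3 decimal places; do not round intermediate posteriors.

After 'pass': P(defective) = 0.15·0.7000 / (0.15·0.7000 + 0.9·0.3000) ≈ 0.2800
After 'pass': P(defective) = 0.15·0.2800 / (0.15·0.2800 + 0.9·0.7200) ≈ 0.0609
After 'fail': P(defective) = 0.85·0.0609 / (0.85·0.0609 + 0.1·0.9391) ≈ 0.3552

0.355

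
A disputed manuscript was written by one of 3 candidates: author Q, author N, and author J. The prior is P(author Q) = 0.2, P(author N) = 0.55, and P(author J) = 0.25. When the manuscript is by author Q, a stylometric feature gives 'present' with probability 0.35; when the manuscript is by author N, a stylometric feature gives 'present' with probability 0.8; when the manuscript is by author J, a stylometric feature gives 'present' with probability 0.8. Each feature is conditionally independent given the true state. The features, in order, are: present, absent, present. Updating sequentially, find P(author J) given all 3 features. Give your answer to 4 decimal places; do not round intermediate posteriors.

Each posterior becomes the prior for the next update.
After 'present': normaliser = 0.35·0.2000 + 0.8·0.5500 + 0.8·0.2500; P(author Q) ≈ 0.0986, P(author N) ≈ 0.6197, P(author J) ≈ 0.2817
After 'absent': normaliser = 0.65·0.0986 + 0.2·0.6197 + 0.2·0.2817; P(author Q) ≈ 0.2622, P(author N) ≈ 0.5072, P(author J) ≈ 0.2305
After 'present': normaliser = 0.35·0.2622 + 0.8·0.5072 + 0.8·0.2305; P(author Q) ≈ 0.1346, P(author N) ≈ 0.5950, P(author J) ≈ 0.2704

0.2704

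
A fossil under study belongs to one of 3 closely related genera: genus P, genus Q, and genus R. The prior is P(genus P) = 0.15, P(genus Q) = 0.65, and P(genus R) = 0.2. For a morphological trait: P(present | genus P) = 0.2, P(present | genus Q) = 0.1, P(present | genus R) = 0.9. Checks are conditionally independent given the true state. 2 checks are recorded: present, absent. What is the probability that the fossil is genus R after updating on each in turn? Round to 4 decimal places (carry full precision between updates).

After 'present': normaliser = 0.2·0.1500 + 0.1·0.6500 + 0.9·0.2000; P(genus P) ≈ 0.1091, P(genus Q) ≈ 0.2364, P(genus R) ≈ 0.6545
After 'absent': normaliser = 0.8·0.1091 + 0.9·0.2364 + 0.1·0.6545; P(genus P) ≈ 0.2388, P(genus Q) ≈ 0.5821, P(genus R) ≈ 0.1791

0.1791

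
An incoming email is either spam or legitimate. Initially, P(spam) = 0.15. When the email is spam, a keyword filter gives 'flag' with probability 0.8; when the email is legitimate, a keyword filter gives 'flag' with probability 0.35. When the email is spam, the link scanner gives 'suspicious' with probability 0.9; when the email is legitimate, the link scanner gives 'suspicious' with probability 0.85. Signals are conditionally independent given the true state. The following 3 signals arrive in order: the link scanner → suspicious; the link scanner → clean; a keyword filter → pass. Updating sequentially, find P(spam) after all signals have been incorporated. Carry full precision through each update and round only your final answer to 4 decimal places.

0.0369

Apply Bayes' rule sequentially, carrying P(spam) forward.
After the link scanner='suspicious': P(spam) = 0.9·0.1500 / (0.9·0.1500 + 0.85·0.8500) ≈ 0.1574
After the link scanner='clean': P(spam) = 0.1·0.1574 / (0.1·0.1574 + 0.15·0.8426) ≈ 0.1108
After a keyword filter='pass': P(spam) = 0.2·0.1108 / (0.2·0.1108 + 0.65·0.8892) ≈ 0.0369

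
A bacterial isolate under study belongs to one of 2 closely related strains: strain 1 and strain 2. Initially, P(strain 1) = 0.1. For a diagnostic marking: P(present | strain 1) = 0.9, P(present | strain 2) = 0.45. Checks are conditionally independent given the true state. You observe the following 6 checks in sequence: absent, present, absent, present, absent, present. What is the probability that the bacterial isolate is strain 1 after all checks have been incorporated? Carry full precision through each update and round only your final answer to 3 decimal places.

After 'absent': P(strain 1) = 0.1·0.1000 / (0.1·0.1000 + 0.55·0.9000) ≈ 0.0198
After 'present': P(strain 1) = 0.9·0.0198 / (0.9·0.0198 + 0.45·0.9802) ≈ 0.0388
After 'absent': P(strain 1) = 0.1·0.0388 / (0.1·0.0388 + 0.55·0.9612) ≈ 0.0073
After 'present': P(strain 1) = 0.9·0.0073 / (0.9·0.0073 + 0.45·0.9927) ≈ 0.0145
After 'absent': P(strain 1) = 0.1·0.0145 / (0.1·0.0145 + 0.55·0.9855) ≈ 0.0027
After 'present': P(strain 1) = 0.9·0.0027 / (0.9·0.0027 + 0.45·0.9973) ≈ 0.0053

0.005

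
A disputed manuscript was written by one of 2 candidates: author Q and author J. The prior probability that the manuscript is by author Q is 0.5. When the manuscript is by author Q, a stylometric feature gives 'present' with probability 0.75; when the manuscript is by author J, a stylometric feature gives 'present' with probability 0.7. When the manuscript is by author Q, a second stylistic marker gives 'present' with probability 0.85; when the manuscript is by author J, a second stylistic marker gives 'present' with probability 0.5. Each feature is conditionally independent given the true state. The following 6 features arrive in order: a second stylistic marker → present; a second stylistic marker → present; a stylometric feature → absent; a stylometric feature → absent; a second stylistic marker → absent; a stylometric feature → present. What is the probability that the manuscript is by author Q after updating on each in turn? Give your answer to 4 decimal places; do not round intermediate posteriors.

0.3921

After a second stylistic marker='present': P(author Q) = 0.85·0.5000 / (0.85·0.5000 + 0.5·0.5000) ≈ 0.6296
After a second stylistic marker='present': P(author Q) = 0.85·0.6296 / (0.85·0.6296 + 0.5·0.3704) ≈ 0.7429
After a stylometric feature='absent': P(author Q) = 0.25·0.7429 / (0.25·0.7429 + 0.3·0.2571) ≈ 0.7066
After a stylometric feature='absent': P(author Q) = 0.25·0.7066 / (0.25·0.7066 + 0.3·0.2934) ≈ 0.6674
After a second stylistic marker='absent': P(author Q) = 0.15·0.6674 / (0.15·0.6674 + 0.5·0.3326) ≈ 0.3758
After a stylometric feature='present': P(author Q) = 0.75·0.3758 / (0.75·0.3758 + 0.7·0.6242) ≈ 0.3921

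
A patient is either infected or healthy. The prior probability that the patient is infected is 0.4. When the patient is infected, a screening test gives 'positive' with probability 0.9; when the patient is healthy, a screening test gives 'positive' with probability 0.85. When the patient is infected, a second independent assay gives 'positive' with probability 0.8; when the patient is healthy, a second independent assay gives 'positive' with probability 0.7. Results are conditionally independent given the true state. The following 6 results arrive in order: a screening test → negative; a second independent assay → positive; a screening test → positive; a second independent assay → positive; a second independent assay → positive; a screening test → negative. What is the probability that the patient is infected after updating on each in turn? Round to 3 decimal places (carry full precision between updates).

0.319

After a screening test='negative': P(infected) = 0.1·0.4000 / (0.1·0.4000 + 0.15·0.6000) ≈ 0.3077
After a second independent assay='positive': P(infected) = 0.8·0.3077 / (0.8·0.3077 + 0.7·0.6923) ≈ 0.3368
After a screening test='positive': P(infected) = 0.9·0.3368 / (0.9·0.3368 + 0.85·0.6632) ≈ 0.3497
After a second independent assay='positive': P(infected) = 0.8·0.3497 / (0.8·0.3497 + 0.7·0.6503) ≈ 0.3807
After a second independent assay='positive': P(infected) = 0.8·0.3807 / (0.8·0.3807 + 0.7·0.6193) ≈ 0.4126
After a screening test='negative': P(infected) = 0.1·0.4126 / (0.1·0.4126 + 0.15·0.5874) ≈ 0.3189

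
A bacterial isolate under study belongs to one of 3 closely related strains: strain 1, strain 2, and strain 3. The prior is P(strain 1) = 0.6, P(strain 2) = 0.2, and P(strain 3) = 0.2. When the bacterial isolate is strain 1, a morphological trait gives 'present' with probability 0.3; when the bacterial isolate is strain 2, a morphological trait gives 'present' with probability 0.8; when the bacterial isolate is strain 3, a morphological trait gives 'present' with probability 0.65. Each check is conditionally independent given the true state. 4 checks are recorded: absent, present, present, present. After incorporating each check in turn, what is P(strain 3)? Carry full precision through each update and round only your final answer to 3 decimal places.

After 'absent': normaliser = 0.7·0.6000 + 0.2·0.2000 + 0.35·0.2000; P(strain 1) ≈ 0.7925, P(strain 2) ≈ 0.0755, P(strain 3) ≈ 0.1321
After 'present': normaliser = 0.3·0.7925 + 0.8·0.0755 + 0.65·0.1321; P(strain 1) ≈ 0.6192, P(strain 2) ≈ 0.1572, P(strain 3) ≈ 0.2236
After 'present': normaliser = 0.3·0.6192 + 0.8·0.1572 + 0.65·0.2236; P(strain 1) ≈ 0.4066, P(strain 2) ≈ 0.2753, P(strain 3) ≈ 0.3181
After 'present': normaliser = 0.3·0.4066 + 0.8·0.2753 + 0.65·0.3181; P(strain 1) ≈ 0.2222, P(strain 2) ≈ 0.4012, P(strain 3) ≈ 0.3766

0.377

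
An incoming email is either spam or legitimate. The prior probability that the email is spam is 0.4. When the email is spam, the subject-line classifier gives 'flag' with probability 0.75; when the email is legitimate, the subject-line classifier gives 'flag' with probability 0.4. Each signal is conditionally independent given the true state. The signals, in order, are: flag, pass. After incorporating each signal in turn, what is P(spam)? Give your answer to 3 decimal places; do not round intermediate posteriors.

0.342

After 'flag': P(spam) = 0.75·0.4000 / (0.75·0.4000 + 0.4·0.6000) ≈ 0.5556
After 'pass': P(spam) = 0.25·0.5556 / (0.25·0.5556 + 0.6·0.4444) ≈ 0.3425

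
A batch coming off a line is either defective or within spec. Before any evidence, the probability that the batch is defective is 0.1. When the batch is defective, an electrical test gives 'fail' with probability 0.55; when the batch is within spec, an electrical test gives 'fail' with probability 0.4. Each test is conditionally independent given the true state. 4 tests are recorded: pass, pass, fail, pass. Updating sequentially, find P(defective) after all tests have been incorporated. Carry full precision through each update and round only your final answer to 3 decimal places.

Apply Bayes' rule sequentially, carrying P(defective) forward.
After 'pass': P(defective) = 0.45·0.1000 / (0.45·0.1000 + 0.6·0.9000) ≈ 0.0769
After 'pass': P(defective) = 0.45·0.0769 / (0.45·0.0769 + 0.6·0.9231) ≈ 0.0588
After 'fail': P(defective) = 0.55·0.0588 / (0.55·0.0588 + 0.4·0.9412) ≈ 0.0791
After 'pass': P(defective) = 0.45·0.0791 / (0.45·0.0791 + 0.6·0.9209) ≈ 0.0606

0.061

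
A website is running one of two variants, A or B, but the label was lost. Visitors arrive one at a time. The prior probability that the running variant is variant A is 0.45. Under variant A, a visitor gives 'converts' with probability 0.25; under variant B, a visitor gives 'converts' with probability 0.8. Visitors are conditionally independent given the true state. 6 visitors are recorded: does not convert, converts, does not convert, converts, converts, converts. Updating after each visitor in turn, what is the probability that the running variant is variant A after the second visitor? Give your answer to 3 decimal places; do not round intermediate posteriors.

0.489

After 'does not convert': P(A) = 0.75·0.4500 / (0.75·0.4500 + 0.2·0.5500) ≈ 0.7542
After 'converts': P(A) = 0.25·0.7542 / (0.25·0.7542 + 0.8·0.2458) ≈ 0.4895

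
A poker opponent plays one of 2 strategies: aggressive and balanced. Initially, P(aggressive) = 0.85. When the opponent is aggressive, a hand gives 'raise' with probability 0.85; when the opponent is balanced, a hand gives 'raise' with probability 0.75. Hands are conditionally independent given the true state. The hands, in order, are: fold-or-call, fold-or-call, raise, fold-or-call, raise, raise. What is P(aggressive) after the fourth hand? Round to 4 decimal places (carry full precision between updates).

Apply Bayes' rule sequentially, carrying P(aggressive) forward.
After 'fold-or-call': P(aggressive) = 0.15·0.8500 / (0.15·0.8500 + 0.25·0.1500) ≈ 0.7727
After 'fold-or-call': P(aggressive) = 0.15·0.7727 / (0.15·0.7727 + 0.25·0.2273) ≈ 0.6711
After 'raise': P(aggressive) = 0.85·0.6711 / (0.85·0.6711 + 0.75·0.3289) ≈ 0.6981
After 'fold-or-call': P(aggressive) = 0.15·0.6981 / (0.15·0.6981 + 0.25·0.3019) ≈ 0.5811

0.5811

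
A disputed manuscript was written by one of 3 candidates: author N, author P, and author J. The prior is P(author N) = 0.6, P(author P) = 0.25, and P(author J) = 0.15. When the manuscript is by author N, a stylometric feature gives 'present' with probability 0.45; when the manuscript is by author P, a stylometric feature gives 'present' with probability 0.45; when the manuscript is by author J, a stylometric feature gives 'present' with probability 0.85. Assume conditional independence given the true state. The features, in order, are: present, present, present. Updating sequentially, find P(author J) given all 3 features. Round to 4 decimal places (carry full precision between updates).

0.5432

Apply Bayes' rule sequentially, carrying P(author J) forward.
After 'present': normaliser = 0.45·0.6000 + 0.45·0.2500 + 0.85·0.1500; P(author N) ≈ 0.5294, P(author P) ≈ 0.2206, P(author J) ≈ 0.2500
After 'present': normaliser = 0.45·0.5294 + 0.45·0.2206 + 0.85·0.2500; P(author N) ≈ 0.4332, P(author P) ≈ 0.1805, P(author J) ≈ 0.3864
After 'present': normaliser = 0.45·0.4332 + 0.45·0.1805 + 0.85·0.3864; P(author N) ≈ 0.3224, P(author P) ≈ 0.1343, P(author J) ≈ 0.5432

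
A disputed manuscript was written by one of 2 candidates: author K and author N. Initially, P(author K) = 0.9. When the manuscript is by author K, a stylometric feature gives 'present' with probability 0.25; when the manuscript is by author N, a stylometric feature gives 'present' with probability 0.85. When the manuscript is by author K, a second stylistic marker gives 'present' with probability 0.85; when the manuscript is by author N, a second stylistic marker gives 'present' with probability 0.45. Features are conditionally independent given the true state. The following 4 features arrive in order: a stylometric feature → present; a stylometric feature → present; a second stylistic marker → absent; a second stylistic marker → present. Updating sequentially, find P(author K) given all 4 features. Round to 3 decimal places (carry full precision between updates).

After a stylometric feature='present': P(author K) = 0.25·0.9000 / (0.25·0.9000 + 0.85·0.1000) ≈ 0.7258
After a stylometric feature='present': P(author K) = 0.25·0.7258 / (0.25·0.7258 + 0.85·0.2742) ≈ 0.4377
After a second stylistic marker='absent': P(author K) = 0.15·0.4377 / (0.15·0.4377 + 0.55·0.5623) ≈ 0.1751
After a second stylistic marker='present': P(author K) = 0.85·0.1751 / (0.85·0.1751 + 0.45·0.8249) ≈ 0.2863

0.286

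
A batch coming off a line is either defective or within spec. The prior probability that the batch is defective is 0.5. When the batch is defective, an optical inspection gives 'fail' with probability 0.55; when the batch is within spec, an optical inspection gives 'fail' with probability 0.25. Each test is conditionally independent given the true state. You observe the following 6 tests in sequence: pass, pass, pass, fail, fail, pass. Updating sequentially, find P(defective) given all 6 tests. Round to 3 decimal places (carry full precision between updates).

0.385

After 'pass': P(defective) = 0.45·0.5000 / (0.45·0.5000 + 0.75·0.5000) ≈ 0.3750
After 'pass': P(defective) = 0.45·0.3750 / (0.45·0.3750 + 0.75·0.6250) ≈ 0.2647
After 'pass': P(defective) = 0.45·0.2647 / (0.45·0.2647 + 0.75·0.7353) ≈ 0.1776
After 'fail': P(defective) = 0.55·0.1776 / (0.55·0.1776 + 0.25·0.8224) ≈ 0.3221
After 'fail': P(defective) = 0.55·0.3221 / (0.55·0.3221 + 0.25·0.6779) ≈ 0.5111
After 'pass': P(defective) = 0.45·0.5111 / (0.45·0.5111 + 0.75·0.4889) ≈ 0.3855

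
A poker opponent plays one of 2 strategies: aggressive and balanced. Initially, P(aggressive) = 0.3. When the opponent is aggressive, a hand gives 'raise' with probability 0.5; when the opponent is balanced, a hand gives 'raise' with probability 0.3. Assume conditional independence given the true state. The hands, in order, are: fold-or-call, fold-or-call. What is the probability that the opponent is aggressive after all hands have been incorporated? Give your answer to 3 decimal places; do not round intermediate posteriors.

0.179

Each posterior becomes the prior for the next update.
After 'fold-or-call': P(aggressive) = 0.5·0.3000 / (0.5·0.3000 + 0.7·0.7000) ≈ 0.2344
After 'fold-or-call': P(aggressive) = 0.5·0.2344 / (0.5·0.2344 + 0.7·0.7656) ≈ 0.1794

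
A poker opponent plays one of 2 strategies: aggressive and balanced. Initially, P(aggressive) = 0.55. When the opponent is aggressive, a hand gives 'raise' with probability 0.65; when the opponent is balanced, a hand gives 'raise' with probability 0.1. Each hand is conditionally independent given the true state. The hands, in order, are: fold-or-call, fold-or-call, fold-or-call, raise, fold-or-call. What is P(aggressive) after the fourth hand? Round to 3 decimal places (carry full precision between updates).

Each posterior becomes the prior for the next update.
After 'fold-or-call': P(aggressive) = 0.35·0.5500 / (0.35·0.5500 + 0.9·0.4500) ≈ 0.3222
After 'fold-or-call': P(aggressive) = 0.35·0.3222 / (0.35·0.3222 + 0.9·0.6778) ≈ 0.1560
After 'fold-or-call': P(aggressive) = 0.35·0.1560 / (0.35·0.1560 + 0.9·0.8440) ≈ 0.0671
After 'raise': P(aggressive) = 0.65·0.0671 / (0.65·0.0671 + 0.1·0.9329) ≈ 0.3184

0.318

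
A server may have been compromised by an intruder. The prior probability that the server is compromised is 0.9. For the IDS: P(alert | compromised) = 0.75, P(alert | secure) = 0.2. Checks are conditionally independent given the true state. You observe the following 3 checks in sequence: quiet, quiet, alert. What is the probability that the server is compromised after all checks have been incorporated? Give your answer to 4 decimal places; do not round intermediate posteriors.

0.7672

After 'quiet': P(compromised) = 0.25·0.9000 / (0.25·0.9000 + 0.8·0.1000) ≈ 0.7377
After 'quiet': P(compromised) = 0.25·0.7377 / (0.25·0.7377 + 0.8·0.2623) ≈ 0.4678
After 'alert': P(compromised) = 0.75·0.4678 / (0.75·0.4678 + 0.2·0.5322) ≈ 0.7672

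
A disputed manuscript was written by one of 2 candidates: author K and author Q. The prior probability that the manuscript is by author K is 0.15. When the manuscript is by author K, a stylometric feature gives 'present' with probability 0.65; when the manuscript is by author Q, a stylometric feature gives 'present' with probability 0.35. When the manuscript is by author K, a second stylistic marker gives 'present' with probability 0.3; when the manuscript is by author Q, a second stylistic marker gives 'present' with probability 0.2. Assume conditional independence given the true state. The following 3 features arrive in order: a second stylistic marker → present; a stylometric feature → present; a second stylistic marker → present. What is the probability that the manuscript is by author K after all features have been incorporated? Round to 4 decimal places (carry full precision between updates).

After a second stylistic marker='present': P(author K) = 0.3·0.1500 / (0.3·0.1500 + 0.2·0.8500) ≈ 0.2093
After a stylometric feature='present': P(author K) = 0.65·0.2093 / (0.65·0.2093 + 0.35·0.7907) ≈ 0.3296
After a second stylistic marker='present': P(author K) = 0.3·0.3296 / (0.3·0.3296 + 0.2·0.6704) ≈ 0.4244

0.4244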